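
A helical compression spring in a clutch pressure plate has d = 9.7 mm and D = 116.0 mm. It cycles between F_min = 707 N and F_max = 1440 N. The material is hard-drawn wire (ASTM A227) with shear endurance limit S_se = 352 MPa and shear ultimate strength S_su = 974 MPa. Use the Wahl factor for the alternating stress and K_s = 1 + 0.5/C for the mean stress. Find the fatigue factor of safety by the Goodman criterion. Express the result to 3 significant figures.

1.34

C = D/d = 116.0/9.7 = 11.9588; K_W = (4C−1)/(4C−4)+0.615/C = 1.1199; K_s = 1+0.5/C = 1.0418
F_a = (F_max−F_min)/2 = 366.5 N; F_m = (F_max+F_min)/2 = 1073.5 N
τ_a = K_W·8F_aD/(πd³) = 1.1199 × 118.62 = 132.84 MPa
τ_m = K_s·8F_mD/(πd³) = 1.0418 × 347.44 = 361.97 MPa
Goodman: 1/n_f = τ_a/S_se + τ_m/S_su = 132.84/352 + 361.97/974 = 0.37738 + 0.37163 = 0.74901
n_f = 1/0.74901 = 1.335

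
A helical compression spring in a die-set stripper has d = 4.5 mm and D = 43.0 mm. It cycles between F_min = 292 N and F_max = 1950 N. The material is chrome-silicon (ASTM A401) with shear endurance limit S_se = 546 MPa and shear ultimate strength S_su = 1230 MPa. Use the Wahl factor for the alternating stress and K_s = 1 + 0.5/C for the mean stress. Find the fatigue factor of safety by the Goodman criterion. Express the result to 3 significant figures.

C = D/d = 43.0/4.5 = 9.5556; K_W = (4C−1)/(4C−4)+0.615/C = 1.1520; K_s = 1+0.5/C = 1.0523
F_a = (F_max−F_min)/2 = 829 N; F_m = (F_max+F_min)/2 = 1121 N
τ_a = K_W·8F_aD/(πd³) = 1.1520 × 996.15 = 1147.6 MPa
τ_m = K_s·8F_mD/(πd³) = 1.0523 × 1347 = 1417.5 MPa
Goodman: 1/n_f = τ_a/S_se + τ_m/S_su = 1147.6/546 + 1417.5/1230 = 2.10181 + 1.15245 = 3.2543
n_f = 1/3.2543 = 0.3073

0.307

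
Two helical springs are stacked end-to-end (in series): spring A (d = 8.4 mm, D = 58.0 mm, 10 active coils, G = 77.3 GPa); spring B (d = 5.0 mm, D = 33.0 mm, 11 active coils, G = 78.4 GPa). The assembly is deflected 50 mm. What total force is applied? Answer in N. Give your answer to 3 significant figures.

476 N

k_A = Gd⁴/(8D³N_a) = (77.3×10³)(8.4⁴)/(8·58.0³·10) = 24.656 N/mm
k_B = Gd⁴/(8D³N_a) = (78.4×10³)(5.0⁴)/(8·33.0³·11) = 15.494 N/mm
Series: 1/k_eq = 1/24.656 + 1/15.494 = 0.1051; k_eq = 9.5149 N/mm
F = k_eq·δ = 9.5149·50 = 475.75 N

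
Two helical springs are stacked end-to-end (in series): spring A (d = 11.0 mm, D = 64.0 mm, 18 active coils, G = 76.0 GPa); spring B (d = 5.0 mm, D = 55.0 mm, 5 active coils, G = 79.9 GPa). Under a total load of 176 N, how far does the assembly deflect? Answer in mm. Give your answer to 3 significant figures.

k_A = Gd⁴/(8D³N_a) = (76.0×10³)(11.0⁴)/(8·64.0³·18) = 29.477 N/mm
k_B = Gd⁴/(8D³N_a) = (79.9×10³)(5.0⁴)/(8·55.0³·5) = 7.5038 N/mm
Series: 1/k_eq = 1/29.477 + 1/7.5038 = 0.16719; k_eq = 5.9812 N/mm
δ = F/k_eq = 176/5.9812 = 29.426 mm

29.4 mm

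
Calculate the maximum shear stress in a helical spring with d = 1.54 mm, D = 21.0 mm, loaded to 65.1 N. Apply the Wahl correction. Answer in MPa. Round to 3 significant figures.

1050 MPa

Spring index C = D/d = 21.0/1.54 = 13.6364
K_W = (4C−1)/(4C−4) + 0.615/C = 53.545/50.545 + 0.0451 = 1.1045
τ₀ = 8FD/(πd³) = 8·65.1·21.0/(π·1.54³) = 10936.8/11.474 = 953.19 MPa
τ_max = K·τ₀ = 1.1045 × 953.19 = 1052.8 MPa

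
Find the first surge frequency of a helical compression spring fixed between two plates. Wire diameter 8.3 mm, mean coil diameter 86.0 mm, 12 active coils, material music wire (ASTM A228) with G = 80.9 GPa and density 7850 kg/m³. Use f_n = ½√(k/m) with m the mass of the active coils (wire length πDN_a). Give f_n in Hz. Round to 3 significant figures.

k = Gd⁴/(8D³N_a) = (80.9×10³)(8.3⁴)/(8·86.0³·12) = 6.2877 N/mm = 6287.7 N/m
Wire length L = πDN_a = π·86.0·12 = 3242.1 mm
m = ρ·(πd²/4)·L = 7850 × 54.106×10⁻⁶ m² × 3.2421 m = 1.377 kg
f_n = ½√(k/m) = 0.5·√(6287.7/1.377) = 0.5·√(4566.1) = 33.787 Hz

33.8 Hz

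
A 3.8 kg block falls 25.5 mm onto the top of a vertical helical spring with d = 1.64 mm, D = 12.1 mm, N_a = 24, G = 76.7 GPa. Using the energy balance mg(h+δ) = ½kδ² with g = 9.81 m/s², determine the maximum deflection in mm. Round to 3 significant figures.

63.9 mm

k = Gd⁴/(8D³N_a) = (76.7×10³)(1.64⁴)/(8·12.1³·24) = 1.6312 N/mm
W = mg = 3.8 × 9.81 = 37.278 N
½kδ² − Wδ − Wh = 0 → δ = (W + √(W² + 2kWh))/k
δ = (37.278 + √(1389.6 + 3101.25))/1.6312 = (37.278 + 67.014)/1.6312 = 63.935 mm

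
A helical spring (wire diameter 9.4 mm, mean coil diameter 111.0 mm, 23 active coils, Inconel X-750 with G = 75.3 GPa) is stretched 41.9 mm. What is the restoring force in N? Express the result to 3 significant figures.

97.9 N

k = Gd⁴/(8D³N_a) = (75.3×10³)(9.4⁴)/(8·111.0³·23) = 2.3363 N/mm
F = k·δ = 2.3363 × 41.9 = 97.889 N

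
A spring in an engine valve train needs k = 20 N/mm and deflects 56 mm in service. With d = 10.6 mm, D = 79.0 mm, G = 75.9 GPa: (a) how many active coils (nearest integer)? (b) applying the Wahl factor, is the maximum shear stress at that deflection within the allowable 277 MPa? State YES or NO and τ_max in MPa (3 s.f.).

N_a = Gd⁴/(8D³k) = (75.9×10³)(10.6⁴)/(8·79.0³·20) = 12.15 → N_a = 12
Actual rate k = Gd⁴/(8D³·12) = 20.245 N/mm
Working load F = kδ = 20.245·56 = 1133.7 N
C = 79.0/10.6 = 7.4528; K_W = (4C−1)/(4C−4)+0.615/C = 1.1987
τ_max = K_W·8FD/(πd³) = 1.1987·191.49 = 229.55 MPa
τ_max ≤ 277 MPa → acceptable

(a) 12 coils; (b) YES, τ_max = 230 MPa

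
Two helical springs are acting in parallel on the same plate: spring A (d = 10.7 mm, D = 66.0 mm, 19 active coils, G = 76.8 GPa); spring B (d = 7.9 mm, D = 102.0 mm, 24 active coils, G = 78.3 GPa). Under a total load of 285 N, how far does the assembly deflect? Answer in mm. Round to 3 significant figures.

k_A = Gd⁴/(8D³N_a) = (76.8×10³)(10.7⁴)/(8·66.0³·19) = 23.037 N/mm
k_B = Gd⁴/(8D³N_a) = (78.3×10³)(7.9⁴)/(8·102.0³·24) = 1.4968 N/mm
Parallel: k_eq = 23.037 + 1.4968 = 24.534 N/mm
δ = F/k_eq = 285/24.534 = 11.617 mm

11.6 mm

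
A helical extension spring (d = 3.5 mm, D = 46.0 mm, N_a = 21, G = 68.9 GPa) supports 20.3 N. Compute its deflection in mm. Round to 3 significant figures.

k = Gd⁴/(8D³N_a) = (68.9×10³)(3.5⁴)/(8·46.0³·21) = 0.63228 N/mm
δ = F/k = 20.3 / 0.63228 = 32.106 mm

32.1 mm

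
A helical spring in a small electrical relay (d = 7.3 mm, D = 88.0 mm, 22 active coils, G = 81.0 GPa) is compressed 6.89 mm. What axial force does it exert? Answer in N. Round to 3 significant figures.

13.2 N

k = Gd⁴/(8D³N_a) = (81.0×10³)(7.3⁴)/(8·88.0³·22) = 1.9179 N/mm
F = k·δ = 1.9179 × 6.89 = 13.214 N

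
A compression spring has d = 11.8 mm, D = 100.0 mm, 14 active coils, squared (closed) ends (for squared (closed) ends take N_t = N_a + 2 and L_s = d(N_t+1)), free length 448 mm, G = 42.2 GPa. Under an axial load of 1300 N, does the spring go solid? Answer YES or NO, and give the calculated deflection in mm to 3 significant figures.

NO, δ = 178 mm

k = Gd⁴/(8D³N_a) = (42.2×10³)(11.8⁴)/(8·100.0³·14) = 7.305 N/mm
N_t = 16; L_s = 11.8·17 = 200.6 mm; δ_solid = L₀ − L_s = 448 − 200.6 = 247.4 mm
δ = F/k = 1300/7.305 = 177.96 mm
δ < δ_solid → spring does not go solid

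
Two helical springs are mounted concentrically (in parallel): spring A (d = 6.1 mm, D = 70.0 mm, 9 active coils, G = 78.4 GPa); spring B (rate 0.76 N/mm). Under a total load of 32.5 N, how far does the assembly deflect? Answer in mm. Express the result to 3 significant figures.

6.30 mm

k_A = Gd⁴/(8D³N_a) = (78.4×10³)(6.1⁴)/(8·70.0³·9) = 4.3955 N/mm
Parallel: k_eq = 4.3955 + 0.76 = 5.1555 N/mm
δ = F/k_eq = 32.5/5.1555 = 6.3039 mm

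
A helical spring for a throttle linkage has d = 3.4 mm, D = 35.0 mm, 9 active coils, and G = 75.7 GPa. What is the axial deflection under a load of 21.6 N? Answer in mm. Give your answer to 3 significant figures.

k = Gd⁴/(8D³N_a) = (75.7×10³)(3.4⁴)/(8·35.0³·9) = 3.277 N/mm
δ = F/k = 21.6 / 3.277 = 6.5914 mm

6.59 mm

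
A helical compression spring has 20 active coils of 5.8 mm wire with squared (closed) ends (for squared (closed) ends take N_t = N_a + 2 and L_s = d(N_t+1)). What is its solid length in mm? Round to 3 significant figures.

squared (closed) ends: N_t = N_a + 2 = 20 + 2 = 22
L_s = d·(N_t+1) = 5.8 × 23 = 133.4 mm

133 mm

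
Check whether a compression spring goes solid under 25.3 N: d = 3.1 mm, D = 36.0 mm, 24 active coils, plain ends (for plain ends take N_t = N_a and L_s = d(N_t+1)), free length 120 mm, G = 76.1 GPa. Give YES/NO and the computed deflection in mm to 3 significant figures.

k = Gd⁴/(8D³N_a) = (76.1×10³)(3.1⁴)/(8·36.0³·24) = 0.78455 N/mm
N_t = 24; L_s = 3.1·25 = 77.5 mm; δ_solid = L₀ − L_s = 120 − 77.5 = 42.5 mm
δ = F/k = 25.3/0.78455 = 32.248 mm
δ < δ_solid → spring does not go solid

NO, δ = 32.2 mm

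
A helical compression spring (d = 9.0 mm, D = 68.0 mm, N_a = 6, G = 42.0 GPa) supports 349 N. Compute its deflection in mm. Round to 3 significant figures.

k = Gd⁴/(8D³N_a) = (42.0×10³)(9.0⁴)/(8·68.0³·6) = 18.258 N/mm
δ = F/k = 349 / 18.258 = 19.115 mm

19.1 mm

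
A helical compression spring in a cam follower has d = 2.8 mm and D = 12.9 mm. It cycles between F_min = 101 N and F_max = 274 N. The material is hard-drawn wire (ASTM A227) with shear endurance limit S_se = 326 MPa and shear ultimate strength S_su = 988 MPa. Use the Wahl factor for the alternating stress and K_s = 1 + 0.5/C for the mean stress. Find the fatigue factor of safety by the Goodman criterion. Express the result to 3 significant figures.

C = D/d = 12.9/2.8 = 4.6071; K_W = (4C−1)/(4C−4)+0.615/C = 1.3414; K_s = 1+0.5/C = 1.1085
F_a = (F_max−F_min)/2 = 86.5 N; F_m = (F_max+F_min)/2 = 187.5 N
τ_a = K_W·8F_aD/(πd³) = 1.3414 × 129.44 = 173.63 MPa
τ_m = K_s·8F_mD/(πd³) = 1.1085 × 280.58 = 311.03 MPa
Goodman: 1/n_f = τ_a/S_se + τ_m/S_su = 173.63/326 + 311.03/988 = 0.53262 + 0.31481 = 0.84743
n_f = 1/0.84743 = 1.18

1.18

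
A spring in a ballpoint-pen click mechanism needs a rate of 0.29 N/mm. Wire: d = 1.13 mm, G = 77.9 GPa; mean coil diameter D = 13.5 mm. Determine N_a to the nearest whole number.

22

N_a = Gd⁴/(8D³k) = (77.9×10³ × 1.13⁴)/(8 × 13.5³ × 0.29)
    = 127014 / 5708.07 = 22.25 → 22 coils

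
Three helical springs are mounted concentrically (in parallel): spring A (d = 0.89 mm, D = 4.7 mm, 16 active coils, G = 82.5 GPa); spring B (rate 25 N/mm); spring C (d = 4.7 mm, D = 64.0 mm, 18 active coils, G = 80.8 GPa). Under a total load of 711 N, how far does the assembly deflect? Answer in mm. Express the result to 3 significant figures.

k_A = Gd⁴/(8D³N_a) = (82.5×10³)(0.89⁴)/(8·4.7³·16) = 3.895 N/mm
k_C = Gd⁴/(8D³N_a) = (80.8×10³)(4.7⁴)/(8·64.0³·18) = 1.0445 N/mm
Parallel: k_eq = 3.895 + 25 + 1.0445 = 29.94 N/mm
δ = F/k_eq = 711/29.94 = 23.748 mm

23.7 mm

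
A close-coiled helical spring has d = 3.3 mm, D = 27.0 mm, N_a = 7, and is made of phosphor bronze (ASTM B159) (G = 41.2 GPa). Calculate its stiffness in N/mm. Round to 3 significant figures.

4.43 N/mm

k = Gd⁴/(8D³N_a) = (41.2×10³ × 3.3⁴) / (8 × 27.0³ × 7)
  = 4.88599e+06 / 1.10225e+06 = 4.4328 N/mm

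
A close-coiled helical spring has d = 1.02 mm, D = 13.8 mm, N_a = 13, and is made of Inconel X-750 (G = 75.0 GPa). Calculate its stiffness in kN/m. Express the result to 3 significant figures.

0.297 kN/m

k = Gd⁴/(8D³N_a) = (75.0×10³ × 1.02⁴) / (8 × 13.8³ × 13)
  = 81182.4 / 273319 = 0.29702 N/mm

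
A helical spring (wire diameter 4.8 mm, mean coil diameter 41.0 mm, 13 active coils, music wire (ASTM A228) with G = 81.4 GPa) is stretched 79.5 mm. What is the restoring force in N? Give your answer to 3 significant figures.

k = Gd⁴/(8D³N_a) = (81.4×10³)(4.8⁴)/(8·41.0³·13) = 6.0284 N/mm
F = k·δ = 6.0284 × 79.5 = 479.26 N

479 N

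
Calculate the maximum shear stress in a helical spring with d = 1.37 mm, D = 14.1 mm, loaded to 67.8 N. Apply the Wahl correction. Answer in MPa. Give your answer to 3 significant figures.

Spring index C = D/d = 14.1/1.37 = 10.2920
K_W = (4C−1)/(4C−4) + 0.615/C = 40.168/37.168 + 0.0598 = 1.1405
τ₀ = 8FD/(πd³) = 8·67.8·14.1/(π·1.37³) = 7647.84/8.0781 = 946.73 MPa
τ_max = K·τ₀ = 1.1405 × 946.73 = 1079.7 MPa

1080 MPa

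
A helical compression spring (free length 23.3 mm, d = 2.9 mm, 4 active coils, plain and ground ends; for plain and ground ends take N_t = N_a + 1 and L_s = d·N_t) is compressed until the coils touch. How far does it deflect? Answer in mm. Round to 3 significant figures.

8.80 mm

N_t = 5; L_s = 2.9·5 = 14.5 mm
δ_solid = L₀ − L_s = 23.3 − 14.5 = 8.8 mm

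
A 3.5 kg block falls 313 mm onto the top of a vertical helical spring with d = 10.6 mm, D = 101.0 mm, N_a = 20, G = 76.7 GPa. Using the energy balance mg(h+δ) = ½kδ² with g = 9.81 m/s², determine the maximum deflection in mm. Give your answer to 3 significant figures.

k = Gd⁴/(8D³N_a) = (76.7×10³)(10.6⁴)/(8·101.0³·20) = 5.874 N/mm
W = mg = 3.5 × 9.81 = 34.335 N
½kδ² − Wδ − Wh = 0 → δ = (W + √(W² + 2kWh))/k
δ = (34.335 + √(1178.9 + 126254))/5.874 = (34.335 + 356.98)/5.874 = 66.618 mm

66.6 mm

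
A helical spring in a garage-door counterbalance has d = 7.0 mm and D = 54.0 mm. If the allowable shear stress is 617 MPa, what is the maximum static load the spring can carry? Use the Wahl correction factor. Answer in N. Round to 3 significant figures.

1290 N

C = D/d = 54.0/7.0 = 7.7143
K_W = (4C−1)/(4C−4) + 0.615/C = 29.857/26.857 + 0.0797 = 1.1914
τ_max = K·8FD/(πd³) → F_max = τ_allow·πd³/(8DK)
F_max = 617·π·7.0³/(8·54.0·1.1914) = 6.6486e+05/514.7 = 1291.8 N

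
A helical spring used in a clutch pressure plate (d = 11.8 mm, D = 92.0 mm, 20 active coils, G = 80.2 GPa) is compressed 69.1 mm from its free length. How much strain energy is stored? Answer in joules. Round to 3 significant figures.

k = Gd⁴/(8D³N_a) = (80.2×10³)(11.8⁴)/(8·92.0³·20) = 12.48 N/mm
U = ½kδ² = 0.5 × 12.48 × 69.1² = 29795 N·mm = 29.795 J

29.8 J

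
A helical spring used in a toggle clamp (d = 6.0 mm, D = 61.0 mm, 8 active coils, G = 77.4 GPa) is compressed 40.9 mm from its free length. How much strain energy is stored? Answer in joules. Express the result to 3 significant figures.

5.78 J

k = Gd⁴/(8D³N_a) = (77.4×10³)(6.0⁴)/(8·61.0³·8) = 6.9052 N/mm
U = ½kδ² = 0.5 × 6.9052 × 40.9² = 5775.5 N·mm = 5.7755 J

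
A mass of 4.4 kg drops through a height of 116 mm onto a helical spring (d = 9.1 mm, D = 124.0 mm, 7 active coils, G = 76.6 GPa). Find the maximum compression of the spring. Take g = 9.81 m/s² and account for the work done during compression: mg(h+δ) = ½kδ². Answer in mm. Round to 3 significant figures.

54.7 mm

k = Gd⁴/(8D³N_a) = (76.6×10³)(9.1⁴)/(8·124.0³·7) = 4.9197 N/mm
W = mg = 4.4 × 9.81 = 43.164 N
½kδ² − Wδ − Wh = 0 → δ = (W + √(W² + 2kWh))/k
δ = (43.164 + √(1863.1 + 49266.4))/4.9197 = (43.164 + 226.12)/4.9197 = 54.735 mm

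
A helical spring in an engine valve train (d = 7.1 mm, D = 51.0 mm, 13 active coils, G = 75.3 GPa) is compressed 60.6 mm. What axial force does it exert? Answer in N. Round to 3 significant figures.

841 N

k = Gd⁴/(8D³N_a) = (75.3×10³)(7.1⁴)/(8·51.0³·13) = 13.87 N/mm
F = k·δ = 13.87 × 60.6 = 840.54 N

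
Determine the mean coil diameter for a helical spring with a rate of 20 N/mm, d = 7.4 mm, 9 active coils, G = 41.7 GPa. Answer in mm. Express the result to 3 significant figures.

D = (Gd⁴/(8N_a·k))^(1/3) = (41.7×10³·7.4⁴/(8·9·20))^(1/3)
  = (86836.1)^(1/3) = 44.2826 mm

44.3 mm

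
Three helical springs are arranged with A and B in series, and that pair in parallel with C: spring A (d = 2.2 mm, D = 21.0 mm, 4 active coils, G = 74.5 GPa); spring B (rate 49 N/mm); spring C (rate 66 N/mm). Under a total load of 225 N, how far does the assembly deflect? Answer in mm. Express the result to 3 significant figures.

3.16 mm

k_A = Gd⁴/(8D³N_a) = (74.5×10³)(2.2⁴)/(8·21.0³·4) = 5.889 N/mm
Springs A,B series: k_AB = 1/(1/5.889+1/49) = 5.2571 N/mm; parallel with C: k_eq = 5.2571+66 = 71.257 N/mm
δ = F/k_eq = 225/71.257 = 3.1576 mm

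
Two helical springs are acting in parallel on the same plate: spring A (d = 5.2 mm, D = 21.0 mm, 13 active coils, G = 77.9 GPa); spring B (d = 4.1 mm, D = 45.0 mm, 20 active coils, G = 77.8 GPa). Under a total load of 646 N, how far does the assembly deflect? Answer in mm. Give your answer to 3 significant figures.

k_A = Gd⁴/(8D³N_a) = (77.9×10³)(5.2⁴)/(8·21.0³·13) = 59.137 N/mm
k_B = Gd⁴/(8D³N_a) = (77.8×10³)(4.1⁴)/(8·45.0³·20) = 1.5078 N/mm
Parallel: k_eq = 59.137 + 1.5078 = 60.645 N/mm
δ = F/k_eq = 646/60.645 = 10.652 mm

10.7 mm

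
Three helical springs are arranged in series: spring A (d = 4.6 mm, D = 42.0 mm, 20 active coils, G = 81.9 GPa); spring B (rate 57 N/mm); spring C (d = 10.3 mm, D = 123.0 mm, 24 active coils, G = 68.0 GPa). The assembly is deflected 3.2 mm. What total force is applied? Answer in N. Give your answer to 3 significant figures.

k_A = Gd⁴/(8D³N_a) = (81.9×10³)(4.6⁴)/(8·42.0³·20) = 3.0935 N/mm
k_C = Gd⁴/(8D³N_a) = (68.0×10³)(10.3⁴)/(8·123.0³·24) = 2.1421 N/mm
Series: 1/k_eq = 1/3.0935 + 1/57 + 1/2.1421 = 0.80763; k_eq = 1.2382 N/mm
F = k_eq·δ = 1.2382·3.2 = 3.9622 N

3.96 N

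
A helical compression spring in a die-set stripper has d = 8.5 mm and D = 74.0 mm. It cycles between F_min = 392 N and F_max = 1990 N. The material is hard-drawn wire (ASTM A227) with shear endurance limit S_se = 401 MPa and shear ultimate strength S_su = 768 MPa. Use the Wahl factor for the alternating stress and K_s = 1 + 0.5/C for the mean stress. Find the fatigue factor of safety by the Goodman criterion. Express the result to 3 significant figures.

0.822

C = D/d = 74.0/8.5 = 8.7059; K_W = (4C−1)/(4C−4)+0.615/C = 1.1680; K_s = 1+0.5/C = 1.0574
F_a = (F_max−F_min)/2 = 799 N; F_m = (F_max+F_min)/2 = 1191 N
τ_a = K_W·8F_aD/(πd³) = 1.1680 × 245.17 = 286.35 MPa
τ_m = K_s·8F_mD/(πd³) = 1.0574 × 365.45 = 386.44 MPa
Goodman: 1/n_f = τ_a/S_se + τ_m/S_su = 286.35/401 + 386.44/768 = 0.71408 + 0.50317 = 1.2173
n_f = 1/1.2173 = 0.8215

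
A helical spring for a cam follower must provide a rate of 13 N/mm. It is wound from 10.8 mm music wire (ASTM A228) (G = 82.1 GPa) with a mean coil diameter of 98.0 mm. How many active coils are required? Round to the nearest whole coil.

11

N_a = Gd⁴/(8D³k) = (82.1×10³ × 10.8⁴)/(8 × 98.0³ × 13)
    = 1.11696e+09 / 9.7884e+07 = 11.41 → 11 coils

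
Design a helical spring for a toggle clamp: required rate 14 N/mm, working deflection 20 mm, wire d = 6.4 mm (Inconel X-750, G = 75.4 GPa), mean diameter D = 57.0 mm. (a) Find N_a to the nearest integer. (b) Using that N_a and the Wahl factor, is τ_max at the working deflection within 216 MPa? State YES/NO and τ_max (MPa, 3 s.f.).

(a) 6 coils; (b) YES, τ_max = 183 MPa

N_a = Gd⁴/(8D³k) = (75.4×10³)(6.4⁴)/(8·57.0³·14) = 6.099 → N_a = 6
Actual rate k = Gd⁴/(8D³·6) = 14.231 N/mm
Working load F = kδ = 14.231·20 = 284.61 N
C = 57.0/6.4 = 8.9062; K_W = (4C−1)/(4C−4)+0.615/C = 1.1639
τ_max = K_W·8FD/(πd³) = 1.1639·157.59 = 183.42 MPa
τ_max ≤ 216 MPa → acceptable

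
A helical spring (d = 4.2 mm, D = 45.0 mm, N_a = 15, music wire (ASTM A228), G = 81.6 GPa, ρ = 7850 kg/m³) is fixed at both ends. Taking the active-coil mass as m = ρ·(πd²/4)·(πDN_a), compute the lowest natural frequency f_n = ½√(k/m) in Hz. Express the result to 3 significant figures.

50.2 Hz

k = Gd⁴/(8D³N_a) = (81.6×10³)(4.2⁴)/(8·45.0³·15) = 2.322 N/mm = 2322 N/m
Wire length L = πDN_a = π·45.0·15 = 2120.6 mm
m = ρ·(πd²/4)·L = 7850 × 13.854×10⁻⁶ m² × 2.1206 m = 0.23063 kg
f_n = ½√(k/m) = 0.5·√(2322/0.23063) = 0.5·√(10068) = 50.17 Hz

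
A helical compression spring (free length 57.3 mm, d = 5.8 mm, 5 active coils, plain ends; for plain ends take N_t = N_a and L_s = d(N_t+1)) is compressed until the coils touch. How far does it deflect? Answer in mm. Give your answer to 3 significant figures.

22.5 mm

N_t = 5; L_s = 5.8·6 = 34.8 mm
δ_solid = L₀ − L_s = 57.3 − 34.8 = 22.5 mm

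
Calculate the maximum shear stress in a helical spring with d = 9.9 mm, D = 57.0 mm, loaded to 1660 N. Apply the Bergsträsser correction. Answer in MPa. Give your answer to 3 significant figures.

Spring index C = D/d = 57.0/9.9 = 5.7576
K_B = (4C+2)/(4C−3) = 25.030/20.030 = 1.2496
τ₀ = 8FD/(πd³) = 8·1660·57.0/(π·9.9³) = 756960/3048.3 = 248.32 MPa
τ_max = K·τ₀ = 1.2496 × 248.32 = 310.31 MPa

310 MPa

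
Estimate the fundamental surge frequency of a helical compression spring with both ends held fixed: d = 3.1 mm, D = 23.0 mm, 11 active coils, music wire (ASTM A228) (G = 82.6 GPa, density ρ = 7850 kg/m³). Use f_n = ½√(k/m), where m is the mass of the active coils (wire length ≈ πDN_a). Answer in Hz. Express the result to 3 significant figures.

194 Hz

k = Gd⁴/(8D³N_a) = (82.6×10³)(3.1⁴)/(8·23.0³·11) = 7.1246 N/mm = 7124.6 N/m
Wire length L = πDN_a = π·23.0·11 = 794.82 mm
m = ρ·(πd²/4)·L = 7850 × 7.5477×10⁻⁶ m² × 0.79482 m = 0.047093 kg
f_n = ½√(k/m) = 0.5·√(7124.6/0.047093) = 0.5·√(1.5129e+05) = 194.48 Hz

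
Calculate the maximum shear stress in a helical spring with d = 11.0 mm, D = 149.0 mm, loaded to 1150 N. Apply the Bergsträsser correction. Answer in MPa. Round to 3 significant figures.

Spring index C = D/d = 149.0/11.0 = 13.5455
K_B = (4C+2)/(4C−3) = 56.182/51.182 = 1.0977
τ₀ = 8FD/(πd³) = 8·1150·149.0/(π·11.0³) = 1.3708e+06/4181.5 = 327.83 MPa
τ_max = K·τ₀ = 1.0977 × 327.83 = 359.85 MPa

360 MPa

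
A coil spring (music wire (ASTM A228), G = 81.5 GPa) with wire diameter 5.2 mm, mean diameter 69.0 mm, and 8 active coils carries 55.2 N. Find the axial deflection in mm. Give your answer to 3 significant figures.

k = Gd⁴/(8D³N_a) = (81.5×10³)(5.2⁴)/(8·69.0³·8) = 2.8343 N/mm
δ = F/k = 55.2 / 2.8343 = 19.476 mm

19.5 mm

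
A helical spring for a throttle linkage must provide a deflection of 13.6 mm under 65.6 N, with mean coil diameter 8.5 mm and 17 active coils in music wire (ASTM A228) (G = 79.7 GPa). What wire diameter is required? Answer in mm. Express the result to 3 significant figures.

1.50 mm

Required rate k = F/δ = 65.6/13.6 = 4.8235 N/mm
d = (8D³N_a·k / G)^(1/4) = (8·8.5³·17·4.8235 / (79.7×10³))^0.25
  = (5.0548)^0.25 = 1.4994 mm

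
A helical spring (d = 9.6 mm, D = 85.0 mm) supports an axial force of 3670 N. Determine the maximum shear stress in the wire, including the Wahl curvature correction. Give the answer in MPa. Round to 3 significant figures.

Spring index C = D/d = 85.0/9.6 = 8.8542
K_W = (4C−1)/(4C−4) + 0.615/C = 34.417/31.417 + 0.0695 = 1.1649
τ₀ = 8FD/(πd³) = 8·3670·85.0/(π·9.6³) = 2.4956e+06/2779.5 = 897.87 MPa
τ_max = K·τ₀ = 1.1649 × 897.87 = 1046 MPa

1050 MPa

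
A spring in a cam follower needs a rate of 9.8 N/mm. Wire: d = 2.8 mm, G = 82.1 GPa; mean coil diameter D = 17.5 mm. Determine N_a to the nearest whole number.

12

N_a = Gd⁴/(8D³k) = (82.1×10³ × 2.8⁴)/(8 × 17.5³ × 9.8)
    = 5.04633e+06 / 420175 = 12.01 → 12 coils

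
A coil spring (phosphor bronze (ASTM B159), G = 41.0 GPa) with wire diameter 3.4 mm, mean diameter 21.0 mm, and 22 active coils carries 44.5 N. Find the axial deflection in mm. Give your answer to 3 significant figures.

13.2 mm

k = Gd⁴/(8D³N_a) = (41.0×10³)(3.4⁴)/(8·21.0³·22) = 3.3615 N/mm
δ = F/k = 44.5 / 3.3615 = 13.238 mm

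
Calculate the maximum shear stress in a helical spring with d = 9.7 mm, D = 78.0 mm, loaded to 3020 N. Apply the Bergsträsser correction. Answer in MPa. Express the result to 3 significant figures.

Spring index C = D/d = 78.0/9.7 = 8.0412
K_B = (4C+2)/(4C−3) = 34.165/29.165 = 1.1714
τ₀ = 8FD/(πd³) = 8·3020·78.0/(π·9.7³) = 1.88448e+06/2867.2 = 657.24 MPa
τ_max = K·τ₀ = 1.1714 × 657.24 = 769.92 MPa

770 MPa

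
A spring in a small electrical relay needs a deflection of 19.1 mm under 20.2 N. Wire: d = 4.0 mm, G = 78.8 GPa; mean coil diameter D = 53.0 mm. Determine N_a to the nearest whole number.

16

Required rate k = F/δ = 20.2/19.1 = 1.0576 N/mm
N_a = Gd⁴/(8D³k) = (78.8×10³ × 4.0⁴)/(8 × 53.0³ × 1.0576)
    = 2.01728e+07 / 1.25961e+06 = 16.02 → 16 coils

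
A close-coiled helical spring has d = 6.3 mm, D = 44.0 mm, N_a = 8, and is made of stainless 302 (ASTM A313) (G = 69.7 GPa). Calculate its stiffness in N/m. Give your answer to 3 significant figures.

20100 N/m

k = Gd⁴/(8D³N_a) = (69.7×10³ × 6.3⁴) / (8 × 44.0³ × 8)
  = 1.09798e+08 / 5.45178e+06 = 20.14 N/mm = 20140 N/m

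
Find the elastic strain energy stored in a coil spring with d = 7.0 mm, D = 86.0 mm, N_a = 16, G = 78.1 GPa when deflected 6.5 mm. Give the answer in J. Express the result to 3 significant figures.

k = Gd⁴/(8D³N_a) = (78.1×10³)(7.0⁴)/(8·86.0³·16) = 2.3032 N/mm
U = ½kδ² = 0.5 × 2.3032 × 6.5² = 48.656 N·mm = 0.048656 J

0.0487 J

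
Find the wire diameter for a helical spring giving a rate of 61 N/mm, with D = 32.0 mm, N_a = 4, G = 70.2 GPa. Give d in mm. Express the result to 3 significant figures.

5.49 mm

d = (8D³N_a·k / G)^(1/4) = (8·32.0³·4·61 / (70.2×10³))^0.25
  = (911.16)^0.25 = 5.4941 mm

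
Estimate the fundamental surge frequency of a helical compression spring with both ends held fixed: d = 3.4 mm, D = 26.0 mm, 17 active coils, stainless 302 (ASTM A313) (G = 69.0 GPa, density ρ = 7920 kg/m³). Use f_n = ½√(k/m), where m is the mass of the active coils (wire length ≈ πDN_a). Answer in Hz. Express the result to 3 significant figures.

98.3 Hz

k = Gd⁴/(8D³N_a) = (69.0×10³)(3.4⁴)/(8·26.0³·17) = 3.8575 N/mm = 3857.5 N/m
Wire length L = πDN_a = π·26.0·17 = 1388.6 mm
m = ρ·(πd²/4)·L = 7920 × 9.0792×10⁻⁶ m² × 1.3886 m = 0.099849 kg
f_n = ½√(k/m) = 0.5·√(3857.5/0.099849) = 0.5·√(38633) = 98.277 Hz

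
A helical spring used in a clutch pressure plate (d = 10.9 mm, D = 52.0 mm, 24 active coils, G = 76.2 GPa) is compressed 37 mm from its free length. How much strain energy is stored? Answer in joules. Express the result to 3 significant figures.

27.3 J

k = Gd⁴/(8D³N_a) = (76.2×10³)(10.9⁴)/(8·52.0³·24) = 39.843 N/mm
U = ½kδ² = 0.5 × 39.843 × 37² = 27272 N·mm = 27.272 J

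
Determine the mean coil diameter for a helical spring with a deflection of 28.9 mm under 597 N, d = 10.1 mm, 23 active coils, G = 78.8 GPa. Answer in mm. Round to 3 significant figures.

60.0 mm

Required rate k = F/δ = 597/28.9 = 20.657 N/mm
D = (Gd⁴/(8N_a·k))^(1/3) = (78.8×10³·10.1⁴/(8·23·20.657))^(1/3)
  = (215733)^(1/3) = 59.9753 mm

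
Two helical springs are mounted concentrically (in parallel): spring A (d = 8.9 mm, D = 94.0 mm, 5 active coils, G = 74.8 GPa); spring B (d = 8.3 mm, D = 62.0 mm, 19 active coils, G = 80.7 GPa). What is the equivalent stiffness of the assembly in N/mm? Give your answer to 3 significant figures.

24.7 N/mm

k_A = Gd⁴/(8D³N_a) = (74.8×10³)(8.9⁴)/(8·94.0³·5) = 14.126 N/mm
k_B = Gd⁴/(8D³N_a) = (80.7×10³)(8.3⁴)/(8·62.0³·19) = 10.572 N/mm
Parallel: k_eq = 14.126 + 10.572 = 24.698 N/mm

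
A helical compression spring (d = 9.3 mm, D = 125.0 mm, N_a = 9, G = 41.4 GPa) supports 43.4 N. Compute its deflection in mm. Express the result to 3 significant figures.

19.7 mm

k = Gd⁴/(8D³N_a) = (41.4×10³)(9.3⁴)/(8·125.0³·9) = 2.2023 N/mm
δ = F/k = 43.4 / 2.2023 = 19.707 mm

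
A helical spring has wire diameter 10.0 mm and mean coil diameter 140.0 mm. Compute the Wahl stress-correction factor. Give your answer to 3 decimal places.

1.102

C = D/d = 140.0/10.0 = 14.0000
K_W = (4C−1)/(4C−4) + 0.615/C = 55.000/52.000 + 0.0439 = 1.1016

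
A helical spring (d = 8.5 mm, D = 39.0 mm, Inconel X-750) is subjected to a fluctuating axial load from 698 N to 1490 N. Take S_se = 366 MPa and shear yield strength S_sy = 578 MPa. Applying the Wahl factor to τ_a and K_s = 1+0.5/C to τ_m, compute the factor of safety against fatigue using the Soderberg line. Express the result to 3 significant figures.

C = D/d = 39.0/8.5 = 4.5882; K_W = (4C−1)/(4C−4)+0.615/C = 1.3431; K_s = 1+0.5/C = 1.1090
F_a = (F_max−F_min)/2 = 396 N; F_m = (F_max+F_min)/2 = 1094 N
τ_a = K_W·8F_aD/(πd³) = 1.3431 × 64.039 = 86.008 MPa
τ_m = K_s·8F_mD/(πd³) = 1.1090 × 176.92 = 196.19 MPa
Soderberg: 1/n_f = τ_a/S_se + τ_m/S_sy = 86.008/366 + 196.19/578 = 0.23499 + 0.33944 = 0.57443
n_f = 1/0.57443 = 1.741

1.74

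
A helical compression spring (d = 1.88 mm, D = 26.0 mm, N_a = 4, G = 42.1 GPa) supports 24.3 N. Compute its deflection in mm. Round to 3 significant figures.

26.0 mm

k = Gd⁴/(8D³N_a) = (42.1×10³)(1.88⁴)/(8·26.0³·4) = 0.93507 N/mm
δ = F/k = 24.3 / 0.93507 = 25.987 mm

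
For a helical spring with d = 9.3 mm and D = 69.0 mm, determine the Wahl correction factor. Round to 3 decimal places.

C = D/d = 69.0/9.3 = 7.4194
K_W = (4C−1)/(4C−4) + 0.615/C = 28.677/25.677 + 0.0829 = 1.1997

1.200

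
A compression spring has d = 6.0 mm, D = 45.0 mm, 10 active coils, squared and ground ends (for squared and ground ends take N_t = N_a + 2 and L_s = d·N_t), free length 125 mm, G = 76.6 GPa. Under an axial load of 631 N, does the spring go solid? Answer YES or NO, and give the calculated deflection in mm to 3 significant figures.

k = Gd⁴/(8D³N_a) = (76.6×10³)(6.0⁴)/(8·45.0³·10) = 13.618 N/mm
N_t = 12; L_s = 6.0·12 = 72 mm; δ_solid = L₀ − L_s = 125 − 72 = 53 mm
δ = F/k = 631/13.618 = 46.336 mm
δ < δ_solid → spring does not go solid

NO, δ = 46.3 mm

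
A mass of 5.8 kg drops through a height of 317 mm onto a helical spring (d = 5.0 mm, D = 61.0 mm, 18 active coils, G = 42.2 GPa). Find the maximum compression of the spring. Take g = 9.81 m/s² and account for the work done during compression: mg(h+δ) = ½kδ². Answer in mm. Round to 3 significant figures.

k = Gd⁴/(8D³N_a) = (42.2×10³)(5.0⁴)/(8·61.0³·18) = 0.80694 N/mm
W = mg = 5.8 × 9.81 = 56.898 N
½kδ² − Wδ − Wh = 0 → δ = (W + √(W² + 2kWh))/k
δ = (56.898 + √(3237.4 + 29109))/0.80694 = (56.898 + 179.85)/0.80694 = 293.39 mm

293 mm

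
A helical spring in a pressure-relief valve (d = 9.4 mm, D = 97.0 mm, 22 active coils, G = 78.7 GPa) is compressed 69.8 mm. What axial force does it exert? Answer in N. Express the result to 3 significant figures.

k = Gd⁴/(8D³N_a) = (78.7×10³)(9.4⁴)/(8·97.0³·22) = 3.8252 N/mm
F = k·δ = 3.8252 × 69.8 = 267 N

267 N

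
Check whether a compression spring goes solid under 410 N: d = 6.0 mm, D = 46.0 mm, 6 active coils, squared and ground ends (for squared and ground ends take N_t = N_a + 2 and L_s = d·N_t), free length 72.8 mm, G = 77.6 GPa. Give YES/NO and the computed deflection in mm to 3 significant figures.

k = Gd⁴/(8D³N_a) = (77.6×10³)(6.0⁴)/(8·46.0³·6) = 21.525 N/mm
N_t = 8; L_s = 6.0·8 = 48 mm; δ_solid = L₀ − L_s = 72.8 − 48 = 24.8 mm
δ = F/k = 410/21.525 = 19.047 mm
δ < δ_solid → spring does not go solid

NO, δ = 19.0 mm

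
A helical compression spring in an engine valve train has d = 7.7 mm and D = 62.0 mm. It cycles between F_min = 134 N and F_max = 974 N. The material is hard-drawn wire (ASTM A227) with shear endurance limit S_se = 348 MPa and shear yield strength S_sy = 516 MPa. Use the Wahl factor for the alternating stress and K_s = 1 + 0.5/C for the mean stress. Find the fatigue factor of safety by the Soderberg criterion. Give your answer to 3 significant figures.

1.13

C = D/d = 62.0/7.7 = 8.0519; K_W = (4C−1)/(4C−4)+0.615/C = 1.1827; K_s = 1+0.5/C = 1.0621
F_a = (F_max−F_min)/2 = 420 N; F_m = (F_max+F_min)/2 = 554 N
τ_a = K_W·8F_aD/(πd³) = 1.1827 × 145.25 = 171.79 MPa
τ_m = K_s·8F_mD/(πd³) = 1.0621 × 191.59 = 203.49 MPa
Soderberg: 1/n_f = τ_a/S_se + τ_m/S_sy = 171.79/348 + 203.49/516 = 0.49365 + 0.39435 = 0.888
n_f = 1/0.888 = 1.126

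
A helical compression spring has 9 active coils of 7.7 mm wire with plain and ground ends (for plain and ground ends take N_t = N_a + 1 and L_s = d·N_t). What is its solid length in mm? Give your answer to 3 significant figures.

77.0 mm

plain and ground ends: N_t = N_a + 1 = 9 + 1 = 10
L_s = d·N_t = 7.7 × 10 = 77 mm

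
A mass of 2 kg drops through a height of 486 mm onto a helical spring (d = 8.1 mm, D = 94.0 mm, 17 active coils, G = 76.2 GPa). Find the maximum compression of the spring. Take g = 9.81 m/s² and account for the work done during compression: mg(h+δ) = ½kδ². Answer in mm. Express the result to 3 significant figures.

k = Gd⁴/(8D³N_a) = (76.2×10³)(8.1⁴)/(8·94.0³·17) = 2.9038 N/mm
W = mg = 2 × 9.81 = 19.62 N
½kδ² − Wδ − Wh = 0 → δ = (W + √(W² + 2kWh))/k
δ = (19.62 + √(384.94 + 55378.1))/2.9038 = (19.62 + 236.14)/2.9038 = 88.077 mm

88.1 mm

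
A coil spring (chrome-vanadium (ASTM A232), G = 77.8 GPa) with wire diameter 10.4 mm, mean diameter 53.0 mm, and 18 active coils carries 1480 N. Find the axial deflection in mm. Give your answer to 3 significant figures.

k = Gd⁴/(8D³N_a) = (77.8×10³)(10.4⁴)/(8·53.0³·18) = 42.454 N/mm
δ = F/k = 1480 / 42.454 = 34.861 mm

34.9 mm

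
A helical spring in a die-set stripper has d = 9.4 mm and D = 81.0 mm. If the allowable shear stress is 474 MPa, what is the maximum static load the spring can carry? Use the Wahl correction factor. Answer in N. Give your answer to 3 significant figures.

1630 N

C = D/d = 81.0/9.4 = 8.6170
K_W = (4C−1)/(4C−4) + 0.615/C = 33.468/30.468 + 0.0714 = 1.1698
τ_max = K·8FD/(πd³) → F_max = τ_allow·πd³/(8DK)
F_max = 474·π·9.4³/(8·81.0·1.1698) = 1.2368e+06/758.05 = 1631.6 N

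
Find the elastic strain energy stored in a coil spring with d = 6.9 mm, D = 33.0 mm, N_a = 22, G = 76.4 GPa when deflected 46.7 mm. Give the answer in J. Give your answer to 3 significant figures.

k = Gd⁴/(8D³N_a) = (76.4×10³)(6.9⁴)/(8·33.0³·22) = 27.38 N/mm
U = ½kδ² = 0.5 × 27.38 × 46.7² = 29857 N·mm = 29.857 J

29.9 J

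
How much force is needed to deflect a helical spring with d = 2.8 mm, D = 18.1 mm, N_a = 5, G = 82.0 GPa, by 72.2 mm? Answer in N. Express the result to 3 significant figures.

1530 N

k = Gd⁴/(8D³N_a) = (82.0×10³)(2.8⁴)/(8·18.1³·5) = 21.25 N/mm
F = k·δ = 21.25 × 72.2 = 1534.2 N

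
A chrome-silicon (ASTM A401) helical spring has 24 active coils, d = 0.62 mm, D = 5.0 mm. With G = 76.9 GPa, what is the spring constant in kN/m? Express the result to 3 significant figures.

0.473 kN/m

k = Gd⁴/(8D³N_a) = (76.9×10³ × 0.62⁴) / (8 × 5.0³ × 24)
  = 11363 / 24000 = 0.47346 N/mm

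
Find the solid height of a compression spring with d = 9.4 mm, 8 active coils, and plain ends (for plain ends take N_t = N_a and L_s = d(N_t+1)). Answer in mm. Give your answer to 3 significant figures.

plain ends: N_t = N_a = 8
L_s = d·(N_t+1) = 9.4 × 9 = 84.6 mm

84.6 mm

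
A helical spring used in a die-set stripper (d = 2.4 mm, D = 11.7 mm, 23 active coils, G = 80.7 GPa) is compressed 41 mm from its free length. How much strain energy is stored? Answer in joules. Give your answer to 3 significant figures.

k = Gd⁴/(8D³N_a) = (80.7×10³)(2.4⁴)/(8·11.7³·23) = 9.0854 N/mm
U = ½kδ² = 0.5 × 9.0854 × 41² = 7636.3 N·mm = 7.6363 J

7.64 J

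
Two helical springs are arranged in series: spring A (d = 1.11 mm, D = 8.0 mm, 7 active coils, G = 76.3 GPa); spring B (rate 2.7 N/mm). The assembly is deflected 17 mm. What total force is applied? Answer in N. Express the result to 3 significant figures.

k_A = Gd⁴/(8D³N_a) = (76.3×10³)(1.11⁴)/(8·8.0³·7) = 4.0398 N/mm
Series: 1/k_eq = 1/4.0398 + 1/2.7 = 0.61791; k_eq = 1.6184 N/mm
F = k_eq·δ = 1.6184·17 = 27.512 N

27.5 N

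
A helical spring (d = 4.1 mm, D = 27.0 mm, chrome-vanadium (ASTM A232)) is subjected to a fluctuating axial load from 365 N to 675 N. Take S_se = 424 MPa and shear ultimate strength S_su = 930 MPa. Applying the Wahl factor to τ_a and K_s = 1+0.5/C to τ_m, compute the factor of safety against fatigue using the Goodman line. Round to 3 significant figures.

0.954

C = D/d = 27.0/4.1 = 6.5854; K_W = (4C−1)/(4C−4)+0.615/C = 1.2277; K_s = 1+0.5/C = 1.0759
F_a = (F_max−F_min)/2 = 155 N; F_m = (F_max+F_min)/2 = 520 N
τ_a = K_W·8F_aD/(πd³) = 1.2277 × 154.63 = 189.83 MPa
τ_m = K_s·8F_mD/(πd³) = 1.0759 × 518.75 = 558.13 MPa
Goodman: 1/n_f = τ_a/S_se + τ_m/S_su = 189.83/424 + 558.13/930 = 0.44771 + 0.60014 = 1.0479
n_f = 1/1.0479 = 0.9543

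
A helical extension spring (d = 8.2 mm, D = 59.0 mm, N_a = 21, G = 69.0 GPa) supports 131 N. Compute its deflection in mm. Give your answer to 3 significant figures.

14.5 mm

k = Gd⁴/(8D³N_a) = (69.0×10³)(8.2⁴)/(8·59.0³·21) = 9.0415 N/mm
δ = F/k = 131 / 9.0415 = 14.489 mm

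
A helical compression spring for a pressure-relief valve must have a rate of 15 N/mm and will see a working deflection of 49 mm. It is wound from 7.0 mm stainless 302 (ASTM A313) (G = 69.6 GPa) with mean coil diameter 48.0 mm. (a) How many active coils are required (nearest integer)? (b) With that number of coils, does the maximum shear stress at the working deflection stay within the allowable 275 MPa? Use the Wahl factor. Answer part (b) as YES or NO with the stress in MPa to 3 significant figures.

(a) 13 coils; (b) NO, τ_max = 309 MPa

N_a = Gd⁴/(8D³k) = (69.6×10³)(7.0⁴)/(8·48.0³·15) = 12.59 → N_a = 13
Actual rate k = Gd⁴/(8D³·13) = 14.529 N/mm
Working load F = kδ = 14.529·49 = 711.94 N
C = 48.0/7.0 = 6.8571; K_W = (4C−1)/(4C−4)+0.615/C = 1.2177
τ_max = K_W·8FD/(πd³) = 1.2177·253.7 = 308.94 MPa
τ_max > 275 MPa → exceeds allowable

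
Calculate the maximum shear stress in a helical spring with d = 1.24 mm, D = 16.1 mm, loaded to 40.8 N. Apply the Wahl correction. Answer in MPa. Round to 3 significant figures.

Spring index C = D/d = 16.1/1.24 = 12.9839
K_W = (4C−1)/(4C−4) + 0.615/C = 50.935/47.935 + 0.0474 = 1.1100
τ₀ = 8FD/(πd³) = 8·40.8·16.1/(π·1.24³) = 5255.04/5.9898 = 877.33 MPa
τ_max = K·τ₀ = 1.1100 × 877.33 = 973.79 MPa

974 MPa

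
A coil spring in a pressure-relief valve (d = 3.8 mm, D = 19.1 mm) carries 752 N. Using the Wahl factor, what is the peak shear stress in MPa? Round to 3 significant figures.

Spring index C = D/d = 19.1/3.8 = 5.0263
K_W = (4C−1)/(4C−4) + 0.615/C = 19.105/16.105 + 0.1224 = 1.3086
τ₀ = 8FD/(πd³) = 8·752·19.1/(π·3.8³) = 114906/172.39 = 666.56 MPa
τ_max = K·τ₀ = 1.3086 × 666.56 = 872.28 MPa

872 MPa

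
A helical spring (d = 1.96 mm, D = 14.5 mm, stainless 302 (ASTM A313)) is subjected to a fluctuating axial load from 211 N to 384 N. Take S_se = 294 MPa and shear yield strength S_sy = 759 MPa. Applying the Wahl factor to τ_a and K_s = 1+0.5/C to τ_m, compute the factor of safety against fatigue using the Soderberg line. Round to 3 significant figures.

0.264

C = D/d = 14.5/1.96 = 7.3980; K_W = (4C−1)/(4C−4)+0.615/C = 1.2004; K_s = 1+0.5/C = 1.0676
F_a = (F_max−F_min)/2 = 86.5 N; F_m = (F_max+F_min)/2 = 297.5 N
τ_a = K_W·8F_aD/(πd³) = 1.2004 × 424.19 = 509.17 MPa
τ_m = K_s·8F_mD/(πd³) = 1.0676 × 1458.9 = 1557.5 MPa
Soderberg: 1/n_f = τ_a/S_se + τ_m/S_sy = 509.17/294 + 1557.5/759 = 1.73188 + 2.05205 = 3.7839
n_f = 1/3.7839 = 0.2643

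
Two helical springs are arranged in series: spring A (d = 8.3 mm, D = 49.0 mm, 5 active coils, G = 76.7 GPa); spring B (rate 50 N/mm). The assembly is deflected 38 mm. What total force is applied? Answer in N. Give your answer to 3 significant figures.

1150 N

k_A = Gd⁴/(8D³N_a) = (76.7×10³)(8.3⁴)/(8·49.0³·5) = 77.35 N/mm
Series: 1/k_eq = 1/77.35 + 1/50 = 0.032928; k_eq = 30.369 N/mm
F = k_eq·δ = 30.369·38 = 1154 N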